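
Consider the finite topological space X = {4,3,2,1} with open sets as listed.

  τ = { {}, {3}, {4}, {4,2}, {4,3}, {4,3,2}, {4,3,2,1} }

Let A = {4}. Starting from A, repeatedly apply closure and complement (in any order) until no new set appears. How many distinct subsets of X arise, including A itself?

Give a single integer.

6

X∖A={3,2,1}, int(X∖A)={3}, hence cl(A)={4,2,1}
Orbit (k=closure, c=complement):
  1. A     = {4}
  2. kA    = {4,2,1}
  3. cA    = {3,2,1}
  4. ckA   = {3}
  5. kckA  = {3,1}
  6. ckckA = {4,2}
(closed under both — stop)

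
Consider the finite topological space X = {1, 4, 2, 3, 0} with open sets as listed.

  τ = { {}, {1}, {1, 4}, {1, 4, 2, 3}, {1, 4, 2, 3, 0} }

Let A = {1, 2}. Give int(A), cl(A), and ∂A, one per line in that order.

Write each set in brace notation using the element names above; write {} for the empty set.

opens ⊆ A: {}, {1}; union → int = {1}
complement {4, 3, 0}; its interior {}; cl(A) = X∖{} = {1, 4, 2, 3, 0}
boundary = {1, 4, 2, 3, 0} ∖ {1} = {4, 2, 3, 0}

int(A) = {1}
cl(A)  = {1, 4, 2, 3, 0}
∂A     = {4, 2, 3, 0}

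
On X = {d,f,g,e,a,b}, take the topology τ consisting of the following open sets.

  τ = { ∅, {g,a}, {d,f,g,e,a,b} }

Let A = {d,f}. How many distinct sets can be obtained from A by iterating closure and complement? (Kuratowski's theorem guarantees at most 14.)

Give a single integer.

6

complement {g,e,a,b}; its interior {g,a}; cl(A) = X∖{g,a} = {d,f,e,b}
With k = closure, c = complement:
  1. A     = {d,f}
  2. kA    = {d,f,e,b}
  3. cA    = {g,e,a,b}
  4. ckA   = {g,a}
  5. kcA   = {d,f,g,e,a,b}
  6. ckcA  = ∅
k, c of each give nothing new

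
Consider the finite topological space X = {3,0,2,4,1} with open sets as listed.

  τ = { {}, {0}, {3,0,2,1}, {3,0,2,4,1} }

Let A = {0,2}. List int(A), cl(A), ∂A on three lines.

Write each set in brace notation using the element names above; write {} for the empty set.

interior: largest open inside A is {0} (from {}, {0})
cl via duality: int({3,4,1}) = {}, so X∖{} = {3,0,2,4,1}
cl∖int = {3,2,4,1}

int(A) = {0}
cl(A)  = {3,0,2,4,1}
∂A     = {3,2,4,1}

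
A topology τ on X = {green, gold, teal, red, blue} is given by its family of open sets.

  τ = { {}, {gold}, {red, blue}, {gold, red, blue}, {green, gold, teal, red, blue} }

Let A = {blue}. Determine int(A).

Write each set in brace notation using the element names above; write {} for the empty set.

{}

open subsets of A: {}; so int(A) = {}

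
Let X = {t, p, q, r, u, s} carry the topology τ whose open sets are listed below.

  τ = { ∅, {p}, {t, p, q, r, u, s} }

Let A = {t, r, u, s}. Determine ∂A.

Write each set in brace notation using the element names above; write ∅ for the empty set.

{t, q, r, u, s}

interior: largest open inside A is ∅ (from ∅)
cl via duality: int({p, q}) = {p}, so X∖{p} = {t, q, r, u, s}
cl∖int = {t, q, r, u, s}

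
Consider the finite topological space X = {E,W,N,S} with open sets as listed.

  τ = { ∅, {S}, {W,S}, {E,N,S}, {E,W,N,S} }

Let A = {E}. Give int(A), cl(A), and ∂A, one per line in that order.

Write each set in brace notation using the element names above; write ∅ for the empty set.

int(A) = ∅
cl(A)  = {E,N}
∂A     = {E,N}

U open, U⊆A: ∅. int(A) = ⋃ = ∅
X∖A={W,N,S}, int(X∖A)={W,S}, hence cl(A)={E,N}
∂A: remove int from cl → {E,N}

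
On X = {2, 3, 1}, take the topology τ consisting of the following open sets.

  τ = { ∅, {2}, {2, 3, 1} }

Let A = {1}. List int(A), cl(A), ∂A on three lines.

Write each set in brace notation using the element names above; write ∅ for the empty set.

int(A) = ∅
cl(A)  = {3, 1}
∂A     = {3, 1}

opens ⊆ A: ∅; union → int = ∅
complement {2, 3}; its interior {2}; cl(A) = X∖{2} = {3, 1}
boundary = {3, 1} ∖ ∅ = {3, 1}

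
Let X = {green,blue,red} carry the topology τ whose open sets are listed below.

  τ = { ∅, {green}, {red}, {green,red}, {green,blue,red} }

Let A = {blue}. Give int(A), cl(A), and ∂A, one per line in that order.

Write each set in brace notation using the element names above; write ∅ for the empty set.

int(A) = ∅
cl(A)  = {blue}
∂A     = {blue}

open subsets of A: ∅; so int(A) = ∅
closure: X∖int(X∖A) = X∖{green,red} = {blue}
∂A = {blue} minus ∅ = {blue}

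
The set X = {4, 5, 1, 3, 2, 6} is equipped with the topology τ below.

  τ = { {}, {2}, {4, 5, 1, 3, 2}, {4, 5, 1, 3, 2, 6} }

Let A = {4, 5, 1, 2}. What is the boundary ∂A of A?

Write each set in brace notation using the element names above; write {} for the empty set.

opens ⊆ A: {}, {2}; union → int = {2}
complement {3, 6}; its interior {}; cl(A) = X∖{} = {4, 5, 1, 3, 2, 6}
boundary = {4, 5, 1, 3, 2, 6} ∖ {2} = {4, 5, 1, 3, 6}

{4, 5, 1, 3, 6}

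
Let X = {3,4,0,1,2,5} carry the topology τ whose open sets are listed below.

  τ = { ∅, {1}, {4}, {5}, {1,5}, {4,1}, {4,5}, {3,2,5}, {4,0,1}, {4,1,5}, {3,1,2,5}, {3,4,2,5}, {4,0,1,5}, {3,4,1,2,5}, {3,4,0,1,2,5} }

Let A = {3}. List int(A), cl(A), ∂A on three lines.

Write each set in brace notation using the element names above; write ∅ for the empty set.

opens ⊆ A: ∅; union → int = ∅
complement {4,0,1,2,5}; its interior {4,0,1,5}; cl(A) = X∖{4,0,1,5} = {3,2}
boundary = {3,2} ∖ ∅ = {3,2}

int(A) = ∅
cl(A)  = {3,2}
∂A     = {3,2}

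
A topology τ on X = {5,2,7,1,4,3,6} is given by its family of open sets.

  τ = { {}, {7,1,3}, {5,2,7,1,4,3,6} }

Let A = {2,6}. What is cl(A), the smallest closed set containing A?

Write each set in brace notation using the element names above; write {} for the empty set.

cl via duality: int({5,7,1,4,3}) = {7,1,3}, so X∖{7,1,3} = {5,2,4,6}

{5,2,4,6}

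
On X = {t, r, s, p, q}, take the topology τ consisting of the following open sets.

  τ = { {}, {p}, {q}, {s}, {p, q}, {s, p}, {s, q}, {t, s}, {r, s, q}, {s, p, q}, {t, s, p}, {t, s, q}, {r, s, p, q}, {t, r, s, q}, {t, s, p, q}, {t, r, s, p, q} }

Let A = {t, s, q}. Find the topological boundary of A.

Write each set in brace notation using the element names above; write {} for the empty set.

interior: largest open inside A is {t, s, q} (from {}, {q}, {s}, {t, s}, {s, q}, {t, s, q})
cl via duality: int({r, p}) = {p}, so X∖{p} = {t, r, s, q}
cl∖int = {r}

{r}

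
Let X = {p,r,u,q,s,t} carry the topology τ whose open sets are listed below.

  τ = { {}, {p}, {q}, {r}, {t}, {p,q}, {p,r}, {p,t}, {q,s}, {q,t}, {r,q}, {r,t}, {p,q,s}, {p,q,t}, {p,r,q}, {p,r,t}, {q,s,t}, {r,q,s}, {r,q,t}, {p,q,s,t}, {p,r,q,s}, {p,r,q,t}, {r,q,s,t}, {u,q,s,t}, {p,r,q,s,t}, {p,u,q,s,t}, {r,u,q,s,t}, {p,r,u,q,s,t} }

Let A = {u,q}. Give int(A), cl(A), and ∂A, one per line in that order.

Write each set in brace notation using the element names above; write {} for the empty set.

int(A) = {q}
cl(A)  = {u,q,s}
∂A     = {u,s}

open subsets of A: {}, {q}; so int(A) = {q}
closure: X∖int(X∖A) = X∖{p,r,t} = {u,q,s}
∂A = {u,q,s} minus {q} = {u,s}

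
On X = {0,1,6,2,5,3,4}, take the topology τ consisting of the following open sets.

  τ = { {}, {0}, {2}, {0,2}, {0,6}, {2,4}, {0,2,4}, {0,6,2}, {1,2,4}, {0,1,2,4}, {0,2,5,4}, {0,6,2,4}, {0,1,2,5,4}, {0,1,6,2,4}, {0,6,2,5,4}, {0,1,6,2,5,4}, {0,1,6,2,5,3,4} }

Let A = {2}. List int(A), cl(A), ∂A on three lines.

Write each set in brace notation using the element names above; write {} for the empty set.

open subsets of A: {}, {2}; so int(A) = {2}
closure: X∖int(X∖A) = X∖{0,6} = {1,2,5,3,4}
∂A = {1,2,5,3,4} minus {2} = {1,5,3,4}

int(A) = {2}
cl(A)  = {1,2,5,3,4}
∂A     = {1,5,3,4}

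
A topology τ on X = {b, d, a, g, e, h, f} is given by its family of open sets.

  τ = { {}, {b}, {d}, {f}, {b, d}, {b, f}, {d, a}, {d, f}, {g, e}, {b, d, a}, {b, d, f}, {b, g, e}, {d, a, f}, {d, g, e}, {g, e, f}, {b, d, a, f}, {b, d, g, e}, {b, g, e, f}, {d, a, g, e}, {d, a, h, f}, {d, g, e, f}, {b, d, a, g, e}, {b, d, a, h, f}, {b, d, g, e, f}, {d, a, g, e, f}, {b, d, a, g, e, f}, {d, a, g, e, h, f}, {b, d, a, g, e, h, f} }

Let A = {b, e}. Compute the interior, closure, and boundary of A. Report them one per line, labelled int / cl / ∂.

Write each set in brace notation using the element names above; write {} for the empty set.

int(A) = {b}
cl(A)  = {b, g, e}
∂A     = {g, e}

U open, U⊆A: {}, {b}. int(A) = ⋃ = {b}
X∖A={d, a, g, h, f}, int(X∖A)={d, a, h, f}, hence cl(A)={b, g, e}
∂A: remove int from cl → {g, e}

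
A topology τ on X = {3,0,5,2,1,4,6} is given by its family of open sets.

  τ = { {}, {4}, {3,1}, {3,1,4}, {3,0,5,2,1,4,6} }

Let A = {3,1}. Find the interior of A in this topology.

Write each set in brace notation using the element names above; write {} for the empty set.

U open, U⊆A: {}, {3,1}. int(A) = ⋃ = {3,1}

{3,1}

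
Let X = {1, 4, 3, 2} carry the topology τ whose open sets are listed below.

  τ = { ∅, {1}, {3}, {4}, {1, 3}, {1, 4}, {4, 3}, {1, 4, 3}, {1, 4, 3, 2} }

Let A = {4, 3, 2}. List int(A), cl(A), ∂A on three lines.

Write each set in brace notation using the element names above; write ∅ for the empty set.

int(A) = {4, 3}
cl(A)  = {4, 3, 2}
∂A     = {2}

interior: largest open inside A is {4, 3} (from ∅, {4}, {3}, {4, 3})
cl via duality: int({1}) = {1}, so X∖{1} = {4, 3, 2}
cl∖int = {2}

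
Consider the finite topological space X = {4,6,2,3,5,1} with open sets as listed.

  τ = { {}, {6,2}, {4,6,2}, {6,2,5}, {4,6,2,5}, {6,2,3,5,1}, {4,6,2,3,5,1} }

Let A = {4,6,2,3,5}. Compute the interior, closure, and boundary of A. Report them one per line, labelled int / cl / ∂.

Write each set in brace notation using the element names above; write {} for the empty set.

int(A) = {4,6,2,5}
cl(A)  = {4,6,2,3,5,1}
∂A     = {3,1}

U open, U⊆A: {}, {6,2}, {6,2,5}, {4,6,2}, {4,6,2,5}. int(A) = ⋃ = {4,6,2,5}
X∖A={1}, int(X∖A)={}, hence cl(A)={4,6,2,3,5,1}
∂A: remove int from cl → {3,1}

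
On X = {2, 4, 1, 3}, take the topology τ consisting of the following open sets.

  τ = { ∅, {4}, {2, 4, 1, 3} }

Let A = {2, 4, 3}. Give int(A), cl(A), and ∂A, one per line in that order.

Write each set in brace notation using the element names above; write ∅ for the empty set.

int(A) = {4}
cl(A)  = {2, 4, 1, 3}
∂A     = {2, 1, 3}

U open, U⊆A: ∅, {4}. int(A) = ⋃ = {4}
X∖A={1}, int(X∖A)=∅, hence cl(A)={2, 4, 1, 3}
∂A: remove int from cl → {2, 1, 3}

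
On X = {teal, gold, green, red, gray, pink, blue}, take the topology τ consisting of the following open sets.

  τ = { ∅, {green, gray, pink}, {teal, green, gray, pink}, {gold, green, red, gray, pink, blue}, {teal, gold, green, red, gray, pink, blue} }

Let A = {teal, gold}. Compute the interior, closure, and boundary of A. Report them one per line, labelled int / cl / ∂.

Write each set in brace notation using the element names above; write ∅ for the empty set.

open subsets of A: ∅; so int(A) = ∅
closure: X∖int(X∖A) = X∖{green, gray, pink} = {teal, gold, red, blue}
∂A = {teal, gold, red, blue} minus ∅ = {teal, gold, red, blue}

int(A) = ∅
cl(A)  = {teal, gold, red, blue}
∂A     = {teal, gold, red, blue}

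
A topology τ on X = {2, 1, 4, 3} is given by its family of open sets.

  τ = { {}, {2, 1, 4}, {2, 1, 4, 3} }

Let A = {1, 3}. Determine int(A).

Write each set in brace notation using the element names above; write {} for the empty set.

open subsets of A: {}; so int(A) = {}

{}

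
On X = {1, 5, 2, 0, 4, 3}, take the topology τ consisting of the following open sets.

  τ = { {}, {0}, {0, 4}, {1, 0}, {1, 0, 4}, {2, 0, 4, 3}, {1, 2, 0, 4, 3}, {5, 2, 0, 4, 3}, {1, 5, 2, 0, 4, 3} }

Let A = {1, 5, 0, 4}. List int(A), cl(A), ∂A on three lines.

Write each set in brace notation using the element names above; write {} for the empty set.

int(A) = {1, 0, 4}
cl(A)  = {1, 5, 2, 0, 4, 3}
∂A     = {5, 2, 3}

U open, U⊆A: {}, {0}, {0, 4}, {1, 0}, {1, 0, 4}. int(A) = ⋃ = {1, 0, 4}
X∖A={2, 3}, int(X∖A)={}, hence cl(A)={1, 5, 2, 0, 4, 3}
∂A: remove int from cl → {5, 2, 3}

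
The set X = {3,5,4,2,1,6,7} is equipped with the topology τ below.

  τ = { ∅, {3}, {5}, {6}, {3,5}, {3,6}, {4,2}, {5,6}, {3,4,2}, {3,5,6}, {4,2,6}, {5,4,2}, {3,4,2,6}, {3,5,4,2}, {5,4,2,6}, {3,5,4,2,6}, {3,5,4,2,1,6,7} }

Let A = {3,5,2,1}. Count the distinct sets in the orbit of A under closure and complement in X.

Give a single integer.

complement {4,6,7}; its interior {6}; cl(A) = X∖{6} = {3,5,4,2,1,7}
With k = closure, c = complement:
  1. A     = {3,5,2,1}
  2. kA    = {3,5,4,2,1,7}
  3. cA    = {4,6,7}
  4. ckA   = {6}
  5. kcA   = {4,2,1,6,7}
  6. kckA  = {1,6,7}
  7. ckcA  = {3,5}
  8. ckckA = {3,5,4,2}
  9. kckcA = {3,5,1,7}
  10. ckckcA = {4,2,6}
k, c of each give nothing new

10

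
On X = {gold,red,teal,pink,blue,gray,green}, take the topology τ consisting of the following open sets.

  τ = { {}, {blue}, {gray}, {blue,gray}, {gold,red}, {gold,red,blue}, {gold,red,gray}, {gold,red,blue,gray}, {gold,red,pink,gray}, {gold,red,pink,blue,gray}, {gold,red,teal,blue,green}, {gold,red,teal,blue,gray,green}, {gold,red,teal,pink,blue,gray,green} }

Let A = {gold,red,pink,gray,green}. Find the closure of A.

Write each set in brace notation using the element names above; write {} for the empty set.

{gold,red,teal,pink,gray,green}

closure: X∖int(X∖A) = X∖{blue} = {gold,red,teal,pink,gray,green}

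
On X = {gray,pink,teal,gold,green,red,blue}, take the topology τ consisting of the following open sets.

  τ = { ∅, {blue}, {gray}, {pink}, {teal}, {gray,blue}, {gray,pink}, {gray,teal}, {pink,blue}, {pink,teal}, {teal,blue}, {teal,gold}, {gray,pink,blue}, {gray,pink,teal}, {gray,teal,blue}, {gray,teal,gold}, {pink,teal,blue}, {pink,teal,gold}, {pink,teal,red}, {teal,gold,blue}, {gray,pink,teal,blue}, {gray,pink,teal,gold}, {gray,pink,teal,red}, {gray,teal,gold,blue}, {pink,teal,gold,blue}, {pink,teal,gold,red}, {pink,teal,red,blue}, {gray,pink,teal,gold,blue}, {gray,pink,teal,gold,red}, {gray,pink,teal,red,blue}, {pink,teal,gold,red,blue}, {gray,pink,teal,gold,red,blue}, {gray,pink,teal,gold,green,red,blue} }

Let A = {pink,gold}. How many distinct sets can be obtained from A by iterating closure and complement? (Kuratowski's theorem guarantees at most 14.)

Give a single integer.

8

cl via duality: int({gray,teal,green,red,blue}) = {gray,teal,blue}, so X∖{gray,teal,blue} = {pink,gold,green,red}
Write k for closure, c for complement:
  1. A     = {pink,gold}
  2. kA    = {pink,gold,green,red}
  3. cA    = {gray,teal,green,red,blue}
  4. ckA   = {gray,teal,blue}
  5. kcA   = {gray,teal,gold,green,red,blue}
  6. ckcA  = {pink}
  7. kckcA = {pink,green,red}
  8. ckckcA = {gray,teal,gold,blue}
applying k or c yields no new set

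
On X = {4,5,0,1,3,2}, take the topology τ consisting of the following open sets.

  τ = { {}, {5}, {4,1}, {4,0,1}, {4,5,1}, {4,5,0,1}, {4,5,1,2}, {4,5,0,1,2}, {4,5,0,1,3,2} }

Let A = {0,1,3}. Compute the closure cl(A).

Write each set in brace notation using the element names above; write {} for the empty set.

{4,0,1,3,2}

X∖A={4,5,2}, int(X∖A)={5}, hence cl(A)={4,0,1,3,2}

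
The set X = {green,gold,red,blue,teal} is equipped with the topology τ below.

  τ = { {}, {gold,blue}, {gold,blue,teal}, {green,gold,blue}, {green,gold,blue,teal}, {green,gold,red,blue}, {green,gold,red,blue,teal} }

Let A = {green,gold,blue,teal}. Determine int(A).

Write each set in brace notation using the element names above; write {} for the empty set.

{green,gold,blue,teal}

U open, U⊆A: {}, {gold,blue}, {green,gold,blue}, {gold,blue,teal}, {green,gold,blue,teal}. int(A) = ⋃ = {green,gold,blue,teal}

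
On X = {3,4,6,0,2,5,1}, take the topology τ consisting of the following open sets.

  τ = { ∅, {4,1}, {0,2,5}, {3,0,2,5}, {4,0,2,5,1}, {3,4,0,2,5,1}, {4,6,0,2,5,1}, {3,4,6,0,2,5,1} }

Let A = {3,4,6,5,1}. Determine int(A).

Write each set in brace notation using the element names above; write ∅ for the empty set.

U open, U⊆A: ∅, {4,1}. int(A) = ⋃ = {4,1}

{4,1}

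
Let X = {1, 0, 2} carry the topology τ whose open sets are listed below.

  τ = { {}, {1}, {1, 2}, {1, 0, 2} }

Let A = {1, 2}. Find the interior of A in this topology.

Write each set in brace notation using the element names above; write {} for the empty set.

opens ⊆ A: {}, {1}, {1, 2}; union → int = {1, 2}

{1, 2}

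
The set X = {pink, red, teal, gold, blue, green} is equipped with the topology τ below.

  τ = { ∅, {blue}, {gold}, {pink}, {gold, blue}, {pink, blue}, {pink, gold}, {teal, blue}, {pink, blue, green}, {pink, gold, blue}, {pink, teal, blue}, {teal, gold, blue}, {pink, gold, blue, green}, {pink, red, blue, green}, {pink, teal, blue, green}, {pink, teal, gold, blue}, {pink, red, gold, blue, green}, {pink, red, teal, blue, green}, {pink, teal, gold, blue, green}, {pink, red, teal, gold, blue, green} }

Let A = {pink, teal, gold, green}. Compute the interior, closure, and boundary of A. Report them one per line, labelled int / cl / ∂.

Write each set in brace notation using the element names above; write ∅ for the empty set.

interior: largest open inside A is {pink, gold} (from ∅, {gold}, {pink}, {pink, gold})
cl via duality: int({red, blue}) = {blue}, so X∖{blue} = {pink, red, teal, gold, green}
cl∖int = {red, teal, green}

int(A) = {pink, gold}
cl(A)  = {pink, red, teal, gold, green}
∂A     = {red, teal, green}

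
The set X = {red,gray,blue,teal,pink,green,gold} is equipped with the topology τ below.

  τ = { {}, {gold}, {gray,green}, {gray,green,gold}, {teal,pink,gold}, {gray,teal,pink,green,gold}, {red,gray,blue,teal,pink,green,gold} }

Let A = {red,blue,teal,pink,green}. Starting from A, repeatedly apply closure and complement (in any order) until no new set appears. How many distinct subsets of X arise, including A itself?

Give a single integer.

10

X∖A={gray,gold}, int(X∖A)={gold}, hence cl(A)={red,gray,blue,teal,pink,green}
Orbit (k=closure, c=complement):
  1. A     = {red,blue,teal,pink,green}
  2. kA    = {red,gray,blue,teal,pink,green}
  3. cA    = {gray,gold}
  4. ckA   = {gold}
  5. kcA   = {red,gray,blue,teal,pink,green,gold}
  6. kckA  = {red,blue,teal,pink,gold}
  7. ckcA  = {}
  8. ckckA = {gray,green}
  9. kckckA = {red,gray,blue,green}
  10. ckckckA = {teal,pink,gold}
(closed under both — stop)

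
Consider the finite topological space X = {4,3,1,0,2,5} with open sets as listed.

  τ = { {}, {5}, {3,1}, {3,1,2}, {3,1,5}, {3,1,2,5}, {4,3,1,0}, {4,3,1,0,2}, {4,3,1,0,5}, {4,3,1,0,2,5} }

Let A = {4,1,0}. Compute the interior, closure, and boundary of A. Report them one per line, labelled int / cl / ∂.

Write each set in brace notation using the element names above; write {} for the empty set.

int(A) = {}
cl(A)  = {4,3,1,0,2}
∂A     = {4,3,1,0,2}

U open, U⊆A: {}. int(A) = ⋃ = {}
X∖A={3,2,5}, int(X∖A)={5}, hence cl(A)={4,3,1,0,2}
∂A: remove int from cl → {4,3,1,0,2}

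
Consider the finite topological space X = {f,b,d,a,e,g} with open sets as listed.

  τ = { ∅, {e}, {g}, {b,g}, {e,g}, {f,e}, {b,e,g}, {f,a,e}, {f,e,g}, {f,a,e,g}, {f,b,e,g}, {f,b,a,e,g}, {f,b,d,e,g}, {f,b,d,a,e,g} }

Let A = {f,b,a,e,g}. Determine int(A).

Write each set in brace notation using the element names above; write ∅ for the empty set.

{f,b,a,e,g}

opens ⊆ A: ∅, {e}, {g}, {b,g}, {e,g}, {f,e}, {f,e,g}, {f,a,e}, {b,e,g}, {f,b,e,g}, {f,a,e,g}, {f,b,a,e,g}; union → int = {f,b,a,e,g}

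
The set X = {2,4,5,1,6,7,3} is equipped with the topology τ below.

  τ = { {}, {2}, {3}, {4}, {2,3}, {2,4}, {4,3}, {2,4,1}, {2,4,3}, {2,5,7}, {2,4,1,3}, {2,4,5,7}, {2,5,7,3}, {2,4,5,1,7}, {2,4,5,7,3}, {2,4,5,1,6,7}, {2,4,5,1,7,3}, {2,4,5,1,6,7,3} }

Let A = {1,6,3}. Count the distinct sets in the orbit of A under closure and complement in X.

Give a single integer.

cl via duality: int({2,4,5,7}) = {2,4,5,7}, so X∖{2,4,5,7} = {1,6,3}
Write k for closure, c for complement:
  1. A     = {1,6,3}
  2. cA    = {2,4,5,7}
  3. kcA   = {2,4,5,1,6,7}
  4. ckcA  = {3}
applying k or c yields no new set

4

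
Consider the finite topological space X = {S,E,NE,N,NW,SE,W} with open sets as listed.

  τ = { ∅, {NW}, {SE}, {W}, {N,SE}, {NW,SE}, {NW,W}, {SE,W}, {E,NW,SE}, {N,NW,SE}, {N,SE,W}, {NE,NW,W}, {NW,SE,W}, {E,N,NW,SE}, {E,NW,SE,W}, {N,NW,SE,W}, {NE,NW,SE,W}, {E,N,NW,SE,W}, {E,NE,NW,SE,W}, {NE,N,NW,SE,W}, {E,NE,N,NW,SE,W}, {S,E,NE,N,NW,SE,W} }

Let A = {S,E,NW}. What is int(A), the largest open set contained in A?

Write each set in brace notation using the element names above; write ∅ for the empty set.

open subsets of A: ∅, {NW}; so int(A) = {NW}

{NW}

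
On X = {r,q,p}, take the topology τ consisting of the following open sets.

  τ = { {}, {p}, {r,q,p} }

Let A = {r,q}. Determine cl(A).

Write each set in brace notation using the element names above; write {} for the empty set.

{r,q}

cl via duality: int({p}) = {p}, so X∖{p} = {r,q}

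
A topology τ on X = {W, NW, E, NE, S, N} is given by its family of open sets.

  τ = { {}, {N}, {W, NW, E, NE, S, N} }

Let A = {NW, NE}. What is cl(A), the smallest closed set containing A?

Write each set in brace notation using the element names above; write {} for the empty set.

complement {W, E, S, N}; its interior {N}; cl(A) = X∖{N} = {W, NW, E, NE, S}

{W, NW, E, NE, S}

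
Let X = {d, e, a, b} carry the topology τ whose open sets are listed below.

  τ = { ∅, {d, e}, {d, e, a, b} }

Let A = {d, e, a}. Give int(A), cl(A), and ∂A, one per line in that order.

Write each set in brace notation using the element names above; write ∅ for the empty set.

int(A) = {d, e}
cl(A)  = {d, e, a, b}
∂A     = {a, b}

opens ⊆ A: ∅, {d, e}; union → int = {d, e}
complement {b}; its interior ∅; cl(A) = X∖∅ = {d, e, a, b}
boundary = {d, e, a, b} ∖ {d, e} = {a, b}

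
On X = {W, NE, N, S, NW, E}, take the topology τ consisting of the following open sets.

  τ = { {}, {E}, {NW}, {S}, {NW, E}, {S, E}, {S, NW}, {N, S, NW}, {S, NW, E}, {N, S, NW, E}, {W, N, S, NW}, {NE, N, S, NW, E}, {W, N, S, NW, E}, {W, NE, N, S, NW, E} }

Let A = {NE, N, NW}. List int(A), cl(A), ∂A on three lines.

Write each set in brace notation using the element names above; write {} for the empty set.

interior: largest open inside A is {NW} (from {}, {NW})
cl via duality: int({W, S, E}) = {S, E}, so X∖{S, E} = {W, NE, N, NW}
cl∖int = {W, NE, N}

int(A) = {NW}
cl(A)  = {W, NE, N, NW}
∂A     = {W, NE, N}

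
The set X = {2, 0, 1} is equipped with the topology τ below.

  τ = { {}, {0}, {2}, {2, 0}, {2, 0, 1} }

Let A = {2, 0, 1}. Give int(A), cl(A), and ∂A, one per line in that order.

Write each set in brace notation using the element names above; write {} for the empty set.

int(A) = {2, 0, 1}
cl(A)  = {2, 0, 1}
∂A     = {}

U open, U⊆A: {}, {2}, {0}, {2, 0}, {2, 0, 1}. int(A) = ⋃ = {2, 0, 1}
X∖A={}, int(X∖A)={}, hence cl(A)={2, 0, 1}
∂A: remove int from cl → {}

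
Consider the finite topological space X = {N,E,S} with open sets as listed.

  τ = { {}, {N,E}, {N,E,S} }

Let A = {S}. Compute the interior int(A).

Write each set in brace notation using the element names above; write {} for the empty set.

interior: largest open inside A is {} (from {})

{}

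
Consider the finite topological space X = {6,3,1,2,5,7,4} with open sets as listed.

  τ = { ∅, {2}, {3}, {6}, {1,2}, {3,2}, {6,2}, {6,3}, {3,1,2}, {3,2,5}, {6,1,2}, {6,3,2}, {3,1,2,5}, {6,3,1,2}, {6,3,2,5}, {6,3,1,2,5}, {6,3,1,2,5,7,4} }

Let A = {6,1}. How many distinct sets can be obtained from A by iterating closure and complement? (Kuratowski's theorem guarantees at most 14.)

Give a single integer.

8

cl via duality: int({3,2,5,7,4}) = {3,2,5}, so X∖{3,2,5} = {6,1,7,4}
Write k for closure, c for complement:
  1. A     = {6,1}
  2. kA    = {6,1,7,4}
  3. cA    = {3,2,5,7,4}
  4. ckA   = {3,2,5}
  5. kcA   = {3,1,2,5,7,4}
  6. ckcA  = {6}
  7. kckcA = {6,7,4}
  8. ckckcA = {3,1,2,5}
applying k or c yields no new set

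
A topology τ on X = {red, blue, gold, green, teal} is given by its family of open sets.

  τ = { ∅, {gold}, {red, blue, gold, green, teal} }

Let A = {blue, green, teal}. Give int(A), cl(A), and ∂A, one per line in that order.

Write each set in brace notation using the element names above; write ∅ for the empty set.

interior: largest open inside A is ∅ (from ∅)
cl via duality: int({red, gold}) = {gold}, so X∖{gold} = {red, blue, green, teal}
cl∖int = {red, blue, green, teal}

int(A) = ∅
cl(A)  = {red, blue, green, teal}
∂A     = {red, blue, green, teal}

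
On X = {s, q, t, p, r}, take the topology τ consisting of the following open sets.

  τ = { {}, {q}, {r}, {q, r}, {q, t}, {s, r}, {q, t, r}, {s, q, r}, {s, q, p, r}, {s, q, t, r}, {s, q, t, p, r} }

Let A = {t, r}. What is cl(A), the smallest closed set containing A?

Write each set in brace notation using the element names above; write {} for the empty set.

{s, t, p, r}

X∖A={s, q, p}, int(X∖A)={q}, hence cl(A)={s, t, p, r}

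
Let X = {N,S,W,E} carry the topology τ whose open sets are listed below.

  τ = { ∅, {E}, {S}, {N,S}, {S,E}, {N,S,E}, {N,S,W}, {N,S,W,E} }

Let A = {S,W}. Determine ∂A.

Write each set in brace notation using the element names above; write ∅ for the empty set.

{N,W}

opens ⊆ A: ∅, {S}; union → int = {S}
complement {N,E}; its interior {E}; cl(A) = X∖{E} = {N,S,W}
boundary = {N,S,W} ∖ {S} = {N,W}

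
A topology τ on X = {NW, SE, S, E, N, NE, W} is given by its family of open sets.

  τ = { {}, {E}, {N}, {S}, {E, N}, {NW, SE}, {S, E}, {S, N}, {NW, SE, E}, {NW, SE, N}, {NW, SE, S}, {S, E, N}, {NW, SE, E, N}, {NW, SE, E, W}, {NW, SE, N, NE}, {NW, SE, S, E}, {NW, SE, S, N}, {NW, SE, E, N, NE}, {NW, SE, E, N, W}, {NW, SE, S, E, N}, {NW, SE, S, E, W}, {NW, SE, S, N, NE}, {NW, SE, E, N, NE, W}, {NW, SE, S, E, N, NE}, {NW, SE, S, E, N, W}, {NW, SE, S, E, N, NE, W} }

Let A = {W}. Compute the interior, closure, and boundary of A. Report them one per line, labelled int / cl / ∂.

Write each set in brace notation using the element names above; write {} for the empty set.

int(A) = {}
cl(A)  = {W}
∂A     = {W}

U open, U⊆A: {}. int(A) = ⋃ = {}
X∖A={NW, SE, S, E, N, NE}, int(X∖A)={NW, SE, S, E, N, NE}, hence cl(A)={W}
∂A: remove int from cl → {W}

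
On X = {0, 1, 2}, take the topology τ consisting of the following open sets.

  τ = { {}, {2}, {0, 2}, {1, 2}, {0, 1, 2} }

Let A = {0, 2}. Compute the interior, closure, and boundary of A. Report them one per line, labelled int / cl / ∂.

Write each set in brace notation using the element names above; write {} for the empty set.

U open, U⊆A: {}, {2}, {0, 2}. int(A) = ⋃ = {0, 2}
X∖A={1}, int(X∖A)={}, hence cl(A)={0, 1, 2}
∂A: remove int from cl → {1}

int(A) = {0, 2}
cl(A)  = {0, 1, 2}
∂A     = {1}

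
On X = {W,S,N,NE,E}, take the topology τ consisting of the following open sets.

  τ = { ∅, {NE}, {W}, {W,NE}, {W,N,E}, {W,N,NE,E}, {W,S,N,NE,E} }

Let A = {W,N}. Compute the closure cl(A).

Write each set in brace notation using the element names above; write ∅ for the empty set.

complement {S,NE,E}; its interior {NE}; cl(A) = X∖{NE} = {W,S,N,E}

{W,S,N,E}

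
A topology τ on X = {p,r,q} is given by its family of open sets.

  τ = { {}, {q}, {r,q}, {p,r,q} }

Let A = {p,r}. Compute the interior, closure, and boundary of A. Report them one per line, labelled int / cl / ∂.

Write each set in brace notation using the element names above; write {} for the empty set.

int(A) = {}
cl(A)  = {p,r}
∂A     = {p,r}

interior: largest open inside A is {} (from {})
cl via duality: int({q}) = {q}, so X∖{q} = {p,r}
cl∖int = {p,r}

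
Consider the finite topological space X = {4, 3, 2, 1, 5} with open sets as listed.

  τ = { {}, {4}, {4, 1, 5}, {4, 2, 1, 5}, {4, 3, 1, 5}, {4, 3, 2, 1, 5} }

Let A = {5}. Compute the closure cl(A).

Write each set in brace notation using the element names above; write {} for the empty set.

closure: X∖int(X∖A) = X∖{4} = {3, 2, 1, 5}

{3, 2, 1, 5}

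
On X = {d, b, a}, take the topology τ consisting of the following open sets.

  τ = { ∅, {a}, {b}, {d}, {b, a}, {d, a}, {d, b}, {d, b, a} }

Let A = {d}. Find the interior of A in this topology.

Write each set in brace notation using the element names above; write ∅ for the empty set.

{d}

open subsets of A: ∅, {d}; so int(A) = {d}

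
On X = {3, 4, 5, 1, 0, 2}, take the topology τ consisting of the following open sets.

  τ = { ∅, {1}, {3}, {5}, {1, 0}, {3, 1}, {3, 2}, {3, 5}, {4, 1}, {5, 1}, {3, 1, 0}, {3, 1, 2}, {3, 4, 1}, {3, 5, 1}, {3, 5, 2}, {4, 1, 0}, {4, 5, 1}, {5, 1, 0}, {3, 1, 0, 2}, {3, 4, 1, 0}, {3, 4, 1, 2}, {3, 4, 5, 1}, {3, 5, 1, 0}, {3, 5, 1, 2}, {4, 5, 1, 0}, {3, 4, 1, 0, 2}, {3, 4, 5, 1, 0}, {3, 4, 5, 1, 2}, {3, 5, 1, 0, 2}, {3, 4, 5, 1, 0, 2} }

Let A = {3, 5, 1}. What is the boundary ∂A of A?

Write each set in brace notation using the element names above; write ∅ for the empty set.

{4, 0, 2}

opens ⊆ A: ∅, {1}, {5}, {3}, {5, 1}, {3, 1}, {3, 5}, {3, 5, 1}; union → int = {3, 5, 1}
complement {4, 0, 2}; its interior ∅; cl(A) = X∖∅ = {3, 4, 5, 1, 0, 2}
boundary = {3, 4, 5, 1, 0, 2} ∖ {3, 5, 1} = {4, 0, 2}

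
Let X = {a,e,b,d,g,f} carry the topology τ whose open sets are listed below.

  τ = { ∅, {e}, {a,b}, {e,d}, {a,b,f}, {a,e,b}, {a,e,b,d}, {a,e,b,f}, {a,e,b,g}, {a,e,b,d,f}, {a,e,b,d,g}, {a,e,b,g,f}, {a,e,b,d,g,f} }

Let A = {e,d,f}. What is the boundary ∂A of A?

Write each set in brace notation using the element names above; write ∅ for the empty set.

{g,f}

U open, U⊆A: ∅, {e}, {e,d}. int(A) = ⋃ = {e,d}
X∖A={a,b,g}, int(X∖A)={a,b}, hence cl(A)={e,d,g,f}
∂A: remove int from cl → {g,f}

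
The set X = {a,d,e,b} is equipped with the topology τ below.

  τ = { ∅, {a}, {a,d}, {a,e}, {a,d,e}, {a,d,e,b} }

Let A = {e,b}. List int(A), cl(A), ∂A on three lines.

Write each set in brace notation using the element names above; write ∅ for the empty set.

int(A) = ∅
cl(A)  = {e,b}
∂A     = {e,b}

open subsets of A: ∅; so int(A) = ∅
closure: X∖int(X∖A) = X∖{a,d} = {e,b}
∂A = {e,b} minus ∅ = {e,b}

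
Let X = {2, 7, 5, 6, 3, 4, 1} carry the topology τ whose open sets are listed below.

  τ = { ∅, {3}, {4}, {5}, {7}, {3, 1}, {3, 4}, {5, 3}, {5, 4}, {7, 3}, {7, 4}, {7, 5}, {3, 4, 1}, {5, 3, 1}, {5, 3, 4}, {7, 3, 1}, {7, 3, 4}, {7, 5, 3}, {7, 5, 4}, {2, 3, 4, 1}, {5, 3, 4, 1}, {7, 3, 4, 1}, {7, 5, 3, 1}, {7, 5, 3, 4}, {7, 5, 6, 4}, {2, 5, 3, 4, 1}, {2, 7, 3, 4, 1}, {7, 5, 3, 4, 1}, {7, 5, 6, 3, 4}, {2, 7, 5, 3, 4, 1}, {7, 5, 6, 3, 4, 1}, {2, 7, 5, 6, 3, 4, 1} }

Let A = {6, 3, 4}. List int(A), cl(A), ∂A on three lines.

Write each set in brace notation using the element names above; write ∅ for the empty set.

int(A) = {3, 4}
cl(A)  = {2, 6, 3, 4, 1}
∂A     = {2, 6, 1}

interior: largest open inside A is {3, 4} (from ∅, {4}, {3}, {3, 4})
cl via duality: int({2, 7, 5, 1}) = {7, 5}, so X∖{7, 5} = {2, 6, 3, 4, 1}
cl∖int = {2, 6, 1}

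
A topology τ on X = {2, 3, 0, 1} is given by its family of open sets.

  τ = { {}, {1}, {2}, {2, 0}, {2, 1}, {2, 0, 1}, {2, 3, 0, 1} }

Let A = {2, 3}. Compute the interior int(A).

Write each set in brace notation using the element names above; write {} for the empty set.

{2}

open subsets of A: {}, {2}; so int(A) = {2}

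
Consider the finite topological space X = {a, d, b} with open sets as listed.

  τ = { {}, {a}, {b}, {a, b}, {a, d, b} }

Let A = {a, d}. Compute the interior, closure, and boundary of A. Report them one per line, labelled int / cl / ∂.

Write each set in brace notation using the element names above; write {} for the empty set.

int(A) = {a}
cl(A)  = {a, d}
∂A     = {d}

open subsets of A: {}, {a}; so int(A) = {a}
closure: X∖int(X∖A) = X∖{b} = {a, d}
∂A = {a, d} minus {a} = {d}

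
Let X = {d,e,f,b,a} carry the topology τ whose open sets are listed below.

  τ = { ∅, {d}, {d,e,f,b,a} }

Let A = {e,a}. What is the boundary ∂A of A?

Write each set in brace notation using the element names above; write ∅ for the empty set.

opens ⊆ A: ∅; union → int = ∅
complement {d,f,b}; its interior {d}; cl(A) = X∖{d} = {e,f,b,a}
boundary = {e,f,b,a} ∖ ∅ = {e,f,b,a}

{e,f,b,a}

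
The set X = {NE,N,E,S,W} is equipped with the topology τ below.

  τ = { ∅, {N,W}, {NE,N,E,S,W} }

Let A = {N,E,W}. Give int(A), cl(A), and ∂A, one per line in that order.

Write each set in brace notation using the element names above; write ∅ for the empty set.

int(A) = {N,W}
cl(A)  = {NE,N,E,S,W}
∂A     = {NE,E,S}

interior: largest open inside A is {N,W} (from ∅, {N,W})
cl via duality: int({NE,S}) = ∅, so X∖∅ = {NE,N,E,S,W}
cl∖int = {NE,E,S}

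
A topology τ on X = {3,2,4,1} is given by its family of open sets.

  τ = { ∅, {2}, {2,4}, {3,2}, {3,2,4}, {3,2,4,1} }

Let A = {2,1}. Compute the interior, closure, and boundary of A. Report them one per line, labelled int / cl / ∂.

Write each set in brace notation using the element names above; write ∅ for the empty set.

opens ⊆ A: ∅, {2}; union → int = {2}
complement {3,4}; its interior ∅; cl(A) = X∖∅ = {3,2,4,1}
boundary = {3,2,4,1} ∖ {2} = {3,4,1}

int(A) = {2}
cl(A)  = {3,2,4,1}
∂A     = {3,4,1}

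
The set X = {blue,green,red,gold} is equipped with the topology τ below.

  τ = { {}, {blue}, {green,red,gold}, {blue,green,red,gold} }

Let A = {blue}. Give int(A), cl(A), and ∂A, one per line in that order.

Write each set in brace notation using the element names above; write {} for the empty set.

U open, U⊆A: {}, {blue}. int(A) = ⋃ = {blue}
X∖A={green,red,gold}, int(X∖A)={green,red,gold}, hence cl(A)={blue}
∂A: remove int from cl → {}

int(A) = {blue}
cl(A)  = {blue}
∂A     = {}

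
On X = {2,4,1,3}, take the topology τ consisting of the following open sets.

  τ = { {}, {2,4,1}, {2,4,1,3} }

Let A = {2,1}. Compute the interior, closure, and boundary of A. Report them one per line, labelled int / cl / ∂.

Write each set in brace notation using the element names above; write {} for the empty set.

int(A) = {}
cl(A)  = {2,4,1,3}
∂A     = {2,4,1,3}

U open, U⊆A: {}. int(A) = ⋃ = {}
X∖A={4,3}, int(X∖A)={}, hence cl(A)={2,4,1,3}
∂A: remove int from cl → {2,4,1,3}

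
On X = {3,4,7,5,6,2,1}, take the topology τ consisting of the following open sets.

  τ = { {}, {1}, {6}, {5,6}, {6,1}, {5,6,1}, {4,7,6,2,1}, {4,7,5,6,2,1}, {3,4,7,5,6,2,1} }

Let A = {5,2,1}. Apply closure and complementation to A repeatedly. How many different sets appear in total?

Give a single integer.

8

complement {3,4,7,6}; its interior {6}; cl(A) = X∖{6} = {3,4,7,5,2,1}
With k = closure, c = complement:
  1. A     = {5,2,1}
  2. kA    = {3,4,7,5,2,1}
  3. cA    = {3,4,7,6}
  4. ckA   = {6}
  5. kcA   = {3,4,7,5,6,2}
  6. ckcA  = {1}
  7. kckcA = {3,4,7,2,1}
  8. ckckcA = {5,6}
k, c of each give nothing new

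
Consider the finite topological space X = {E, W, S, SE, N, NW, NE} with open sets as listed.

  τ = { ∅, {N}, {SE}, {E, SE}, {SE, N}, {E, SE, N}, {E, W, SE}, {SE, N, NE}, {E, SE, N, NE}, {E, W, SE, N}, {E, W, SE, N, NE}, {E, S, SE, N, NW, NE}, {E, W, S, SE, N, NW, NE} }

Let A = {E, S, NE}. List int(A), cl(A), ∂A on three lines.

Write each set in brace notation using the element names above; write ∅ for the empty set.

int(A) = ∅
cl(A)  = {E, W, S, NW, NE}
∂A     = {E, W, S, NW, NE}

interior: largest open inside A is ∅ (from ∅)
cl via duality: int({W, SE, N, NW}) = {SE, N}, so X∖{SE, N} = {E, W, S, NW, NE}
cl∖int = {E, W, S, NW, NE}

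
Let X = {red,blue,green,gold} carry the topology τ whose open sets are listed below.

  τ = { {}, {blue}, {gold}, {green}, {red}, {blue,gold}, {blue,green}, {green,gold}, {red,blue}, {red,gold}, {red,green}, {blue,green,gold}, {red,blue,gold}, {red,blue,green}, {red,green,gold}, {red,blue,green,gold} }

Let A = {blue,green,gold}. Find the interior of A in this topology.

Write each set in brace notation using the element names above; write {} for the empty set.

U open, U⊆A: {}, {gold}, {green}, {blue}, {green,gold}, {blue,gold}, {blue,green}, {blue,green,gold}. int(A) = ⋃ = {blue,green,gold}

{blue,green,gold}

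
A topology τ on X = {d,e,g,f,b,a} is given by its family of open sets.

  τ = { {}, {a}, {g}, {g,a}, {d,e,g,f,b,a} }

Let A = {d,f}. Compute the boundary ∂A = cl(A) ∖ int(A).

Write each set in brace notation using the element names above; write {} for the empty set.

{d,e,f,b}

U open, U⊆A: {}. int(A) = ⋃ = {}
X∖A={e,g,b,a}, int(X∖A)={g,a}, hence cl(A)={d,e,f,b}
∂A: remove int from cl → {d,e,f,b}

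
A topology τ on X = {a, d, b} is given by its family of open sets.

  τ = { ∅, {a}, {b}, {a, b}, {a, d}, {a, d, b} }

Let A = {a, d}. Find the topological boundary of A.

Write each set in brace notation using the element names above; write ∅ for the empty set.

∅

U open, U⊆A: ∅, {a}, {a, d}. int(A) = ⋃ = {a, d}
X∖A={b}, int(X∖A)={b}, hence cl(A)={a, d}
∂A: remove int from cl → ∅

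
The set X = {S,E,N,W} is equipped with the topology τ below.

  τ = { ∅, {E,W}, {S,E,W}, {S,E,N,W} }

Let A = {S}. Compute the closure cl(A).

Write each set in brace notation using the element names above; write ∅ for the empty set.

{S,N}

cl via duality: int({E,N,W}) = {E,W}, so X∖{E,W} = {S,N}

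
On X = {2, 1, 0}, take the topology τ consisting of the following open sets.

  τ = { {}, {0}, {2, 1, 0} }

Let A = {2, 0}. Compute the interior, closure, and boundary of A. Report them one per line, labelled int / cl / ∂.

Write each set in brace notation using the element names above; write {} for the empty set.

interior: largest open inside A is {0} (from {}, {0})
cl via duality: int({1}) = {}, so X∖{} = {2, 1, 0}
cl∖int = {2, 1}

int(A) = {0}
cl(A)  = {2, 1, 0}
∂A     = {2, 1}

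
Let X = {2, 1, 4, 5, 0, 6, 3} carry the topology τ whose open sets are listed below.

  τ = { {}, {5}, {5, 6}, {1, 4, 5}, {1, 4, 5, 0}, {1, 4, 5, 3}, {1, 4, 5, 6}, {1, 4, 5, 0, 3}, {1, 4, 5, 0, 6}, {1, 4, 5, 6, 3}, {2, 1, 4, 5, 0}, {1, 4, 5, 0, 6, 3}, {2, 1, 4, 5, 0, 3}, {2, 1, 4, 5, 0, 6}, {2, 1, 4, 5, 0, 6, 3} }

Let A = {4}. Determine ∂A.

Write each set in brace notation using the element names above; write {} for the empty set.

U open, U⊆A: {}. int(A) = ⋃ = {}
X∖A={2, 1, 5, 0, 6, 3}, int(X∖A)={5, 6}, hence cl(A)={2, 1, 4, 0, 3}
∂A: remove int from cl → {2, 1, 4, 0, 3}

{2, 1, 4, 0, 3}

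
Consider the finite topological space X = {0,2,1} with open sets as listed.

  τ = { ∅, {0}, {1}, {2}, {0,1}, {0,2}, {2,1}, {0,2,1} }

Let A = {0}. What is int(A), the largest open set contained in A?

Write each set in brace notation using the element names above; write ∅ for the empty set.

opens ⊆ A: ∅, {0}; union → int = {0}

{0}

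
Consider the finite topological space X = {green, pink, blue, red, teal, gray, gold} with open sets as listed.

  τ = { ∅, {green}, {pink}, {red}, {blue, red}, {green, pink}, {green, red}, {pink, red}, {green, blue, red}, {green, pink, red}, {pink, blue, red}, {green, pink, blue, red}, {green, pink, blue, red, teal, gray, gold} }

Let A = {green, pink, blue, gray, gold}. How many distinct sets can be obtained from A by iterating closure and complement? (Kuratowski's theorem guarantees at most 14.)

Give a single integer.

8

complement {red, teal}; its interior {red}; cl(A) = X∖{red} = {green, pink, blue, teal, gray, gold}
With k = closure, c = complement:
  1. A     = {green, pink, blue, gray, gold}
  2. kA    = {green, pink, blue, teal, gray, gold}
  3. cA    = {red, teal}
  4. ckA   = {red}
  5. kcA   = {blue, red, teal, gray, gold}
  6. ckcA  = {green, pink}
  7. kckcA = {green, pink, teal, gray, gold}
  8. ckckcA = {blue, red}
k, c of each give nothing new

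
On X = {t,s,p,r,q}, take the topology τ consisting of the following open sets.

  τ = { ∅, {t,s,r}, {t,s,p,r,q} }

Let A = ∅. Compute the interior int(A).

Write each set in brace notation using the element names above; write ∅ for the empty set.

∅

opens ⊆ A: ∅; union → int = ∅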